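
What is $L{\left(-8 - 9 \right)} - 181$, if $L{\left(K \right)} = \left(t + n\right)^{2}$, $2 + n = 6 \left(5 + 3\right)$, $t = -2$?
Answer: $1755$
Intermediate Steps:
$n = 46$ ($n = -2 + 6 \left(5 + 3\right) = -2 + 6 \cdot 8 = -2 + 48 = 46$)
$L{\left(K \right)} = 1936$ ($L{\left(K \right)} = \left(-2 + 46\right)^{2} = 44^{2} = 1936$)
$L{\left(-8 - 9 \right)} - 181 = 1936 - 181 = 1755$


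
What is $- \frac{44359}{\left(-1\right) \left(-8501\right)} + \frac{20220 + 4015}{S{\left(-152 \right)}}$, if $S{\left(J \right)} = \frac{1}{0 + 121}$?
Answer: $\frac{24928585576}{8501} \approx 2.9324 \cdot 10^{6}$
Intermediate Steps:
$S{\left(J \right)} = \frac{1}{121}$
$- \frac{44359}{\left(-1\right) \left(-8501\right)} + \frac{20220 + 4015}{S{\left(-152 \right)}} = - \frac{44359}{\left(-1\right) \left(-8501\right)} + \left(20220 + 4015\right) \frac{1}{\frac{1}{121}} = - \frac{44359}{8501} + 24235 \cdot 121 = \left(-44359\right) \frac{1}{8501} + 2932435 = - \frac{44359}{8501} + 2932435 = \frac{24928585576}{8501}$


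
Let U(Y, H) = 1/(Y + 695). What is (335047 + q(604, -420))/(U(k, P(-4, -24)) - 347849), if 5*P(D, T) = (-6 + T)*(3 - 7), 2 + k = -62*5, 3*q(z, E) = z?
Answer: -385200335/399678498 ≈ -0.96378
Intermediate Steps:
q(z, E) = z/3
k = -312 (k = -2 - 62*5 = -2 - 310 = -312)
P(D, T) = 24/5 - 4*T/5 (P(D, T) = ((-6 + T)*(3 - 7))/5 = ((-6 + T)*(-4))/5 = (24 - 4*T)/5 = 24/5 - 4*T/5)
U(Y, H) = 1/(695 + Y)
(335047 + q(604, -420))/(U(k, P(-4, -24)) - 347849) = (335047 + (1/3)*604)/(1/(695 - 312) - 347849) = (335047 + 604/3)/(1/383 - 347849) = 1005745/(3*(1/383 - 347849)) = 1005745/(3*(-133226166/383)) = (1005745/3)*(-383/133226166) = -385200335/399678498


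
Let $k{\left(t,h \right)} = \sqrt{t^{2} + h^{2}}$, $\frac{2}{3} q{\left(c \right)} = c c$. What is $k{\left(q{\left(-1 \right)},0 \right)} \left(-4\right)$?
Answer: $-6$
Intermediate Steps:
$q{\left(c \right)} = \frac{3 c^{2}}{2}$ ($q{\left(c \right)} = \frac{3 c c}{2} = \frac{3 c^{2}}{2}$)
$k{\left(t,h \right)} = \sqrt{h^{2} + t^{2}}$
$k{\left(q{\left(-1 \right)},0 \right)} \left(-4\right) = \sqrt{0^{2} + \left(\frac{3 \left(-1\right)^{2}}{2}\right)^{2}} \left(-4\right) = \sqrt{0 + \left(\frac{3}{2} \cdot 1\right)^{2}} \left(-4\right) = \sqrt{0 + \left(\frac{3}{2}\right)^{2}} \left(-4\right) = \sqrt{0 + \frac{9}{4}} \left(-4\right) = \sqrt{\frac{9}{4}} \left(-4\right) = \frac{3}{2} \left(-4\right) = -6$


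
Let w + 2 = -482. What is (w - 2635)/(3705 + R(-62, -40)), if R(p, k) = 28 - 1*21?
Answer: -3119/3712 ≈ -0.84025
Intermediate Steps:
w = -484 (w = -2 - 482 = -484)
R(p, k) = 7 (R(p, k) = 28 - 21 = 7)
(w - 2635)/(3705 + R(-62, -40)) = (-484 - 2635)/(3705 + 7) = -3119/3712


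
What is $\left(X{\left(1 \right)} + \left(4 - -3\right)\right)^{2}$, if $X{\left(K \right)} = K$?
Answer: $64$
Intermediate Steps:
$\left(X{\left(1 \right)} + \left(4 - -3\right)\right)^{2} = \left(1 + \left(4 - -3\right)\right)^{2} = \left(1 + \left(4 + 3\right)\right)^{2} = \left(1 + 7\right)^{2} = 8^{2} = 64$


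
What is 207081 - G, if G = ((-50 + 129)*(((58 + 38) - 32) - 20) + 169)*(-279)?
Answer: 1224036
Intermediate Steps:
G = -1016955 (G = (79*((96 - 32) - 20) + 169)*(-279) = (79*(64 - 20) + 169)*(-279) = (79*44 + 169)*(-279) = (3476 + 169)*(-279) = 3645*(-279) = -1016955)
207081 - G = 207081 - 1*(-1016955) = 207081 + 1016955 = 1224036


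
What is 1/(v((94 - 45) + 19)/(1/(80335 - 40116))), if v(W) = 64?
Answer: 1/2574016 ≈ 3.8850e-7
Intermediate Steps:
1/(v((94 - 45) + 19)/(1/(80335 - 40116))) = 1/(64/(1/(80335 - 40116))) = 1/(64/(1/40219)) = 1/(64*40219) = 1/2574016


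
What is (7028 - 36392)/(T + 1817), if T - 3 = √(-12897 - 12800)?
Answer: -2544880/158957 + 9788*I*√25697/1112699 ≈ -16.01 + 1.4101*I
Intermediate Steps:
T = 3 + I*√25697 (T = 3 + √(-12897 - 12800) = 3 + √(-25697) = 3 + I*√25697 ≈ 3.0 + 160.3*I)
(7028 - 36392)/(T + 1817) = (7028 - 36392)/((3 + I*√25697) + 1817) = -29364/(1820 + I*√25697)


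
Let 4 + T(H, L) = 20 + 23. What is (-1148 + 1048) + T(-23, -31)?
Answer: -61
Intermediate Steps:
T(H, L) = 39 (T(H, L) = -4 + (20 + 23) = -4 + 43 = 39)
(-1148 + 1048) + T(-23, -31) = (-1148 + 1048) + 39 = -100 + 39 = -61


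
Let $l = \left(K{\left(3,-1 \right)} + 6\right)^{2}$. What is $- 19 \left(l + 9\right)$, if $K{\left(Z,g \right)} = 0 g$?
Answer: $-855$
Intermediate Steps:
$K{\left(Z,g \right)} = 0$
$l = 36$ ($l = \left(0 + 6\right)^{2} = 6^{2} = 36$)
$- 19 \left(l + 9\right) = - 19 \left(36 + 9\right) = \left(-19\right) 45 = -855$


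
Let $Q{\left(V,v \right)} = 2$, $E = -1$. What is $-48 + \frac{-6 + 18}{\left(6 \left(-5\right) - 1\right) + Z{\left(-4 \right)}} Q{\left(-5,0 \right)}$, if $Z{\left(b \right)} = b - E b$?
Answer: $- \frac{632}{13} \approx -48.615$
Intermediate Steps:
$Z{\left(b \right)} = 2 b$ ($Z{\left(b \right)} = b - - b = b + b = 2 b$)
$-48 + \frac{-6 + 18}{\left(6 \left(-5\right) - 1\right) + Z{\left(-4 \right)}} Q{\left(-5,0 \right)} = -48 + \frac{-6 + 18}{\left(6 \left(-5\right) - 1\right) + 2 \left(-4\right)} 2 = -48 + \frac{12}{\left(-30 - 1\right) - 8} \cdot 2 = -48 + \frac{12}{-31 - 8} \cdot 2 = -48 + \frac{12}{-39} \cdot 2 = -48 + 12 \left(- \frac{1}{39}\right) 2 = -48 - \frac{8}{13} = - \frac{632}{13}$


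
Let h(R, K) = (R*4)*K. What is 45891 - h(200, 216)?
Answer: -126909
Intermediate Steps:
h(R, K) = 4*K*R (h(R, K) = (4*R)*K = 4*K*R)
45891 - h(200, 216) = 45891 - 4*216*200 = 45891 - 1*172800 = 45891 - 172800 = -126909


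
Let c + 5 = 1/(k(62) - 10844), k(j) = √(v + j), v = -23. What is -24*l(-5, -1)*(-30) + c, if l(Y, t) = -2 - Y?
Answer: 253411389191/117592297 - √39/117592297 ≈ 2155.0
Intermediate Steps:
k(j) = √(-23 + j)
c = -5 + 1/(-10844 + √39) (c = -5 + 1/(√(-23 + 62) - 10844) = -5 + 1/(√39 - 10844) = -5 + 1/(-10844 + √39) ≈ -5.0001)
-24*l(-5, -1)*(-30) + c = -24*(-2 - 1*(-5))*(-30) + (-587972329/117592297 - √39/117592297) = -24*(-2 + 5)*(-30) + (-587972329/117592297 - √39/117592297) = -24*3*(-30) + (-587972329/117592297 - √39/117592297) = -72*(-30) + (-587972329/117592297 - √39/117592297) = 2160 + (-587972329/117592297 - √39/117592297) = 253411389191/117592297 - √39/117592297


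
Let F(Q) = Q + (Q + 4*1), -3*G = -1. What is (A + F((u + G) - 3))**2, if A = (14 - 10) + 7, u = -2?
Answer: 289/9 ≈ 32.111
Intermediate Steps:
G = 1/3 (G = -1/3*(-1) = 1/3 ≈ 0.33333)
F(Q) = 4 + 2*Q (F(Q) = Q + (Q + 4) = Q + (4 + Q) = 4 + 2*Q)
A = 11 (A = 4 + 7 = 11)
(A + F((u + G) - 3))**2 = (11 + (4 + 2*((-2 + 1/3) - 3)))**2 = (11 + (4 + 2*(-5/3 - 3)))**2 = (11 + (4 + 2*(-14/3)))**2 = (11 + (4 - 28/3))**2 = (11 - 16/3)**2 = (17/3)**2 = 289/9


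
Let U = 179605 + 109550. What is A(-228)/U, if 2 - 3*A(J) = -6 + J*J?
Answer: -51976/867465 ≈ -0.059917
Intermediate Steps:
U = 289155
A(J) = 8/3 - J²/3 (A(J) = ⅔ - (-6 + J*J)/3 = ⅔ - (-6 + J²)/3 = ⅔ + (2 - J²/3) = 8/3 - J²/3)
A(-228)/U = (8/3 - ⅓*(-228)²)/289155 = (8/3 - ⅓*51984)*(1/289155) = (8/3 - 17328)*(1/289155) = -51976/3*1/289155 = -51976/867465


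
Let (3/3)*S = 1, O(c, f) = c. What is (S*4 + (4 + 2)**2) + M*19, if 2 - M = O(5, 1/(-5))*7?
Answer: -587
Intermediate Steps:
S = 1
M = -33 (M = 2 - 5*7 = 2 - 1*35 = 2 - 35 = -33)
(S*4 + (4 + 2)**2) + M*19 = (1*4 + (4 + 2)**2) - 33*19 = (4 + 6**2) - 627 = (4 + 36) - 627 = 40 - 627 = -587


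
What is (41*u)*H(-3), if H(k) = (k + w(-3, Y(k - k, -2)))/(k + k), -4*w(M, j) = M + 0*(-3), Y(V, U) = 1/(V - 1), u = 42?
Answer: 2583/4 ≈ 645.75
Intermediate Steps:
Y(V, U) = 1/(-1 + V)
w(M, j) = -M/4 (w(M, j) = -(M + 0*(-3))/4 = -(M + 0)/4 = -M/4)
H(k) = (¾ + k)/(2*k) (H(k) = (k - ¼*(-3))/(k + k) = (k + ¾)/((2*k)) = (¾ + k)*(1/(2*k)) = (¾ + k)/(2*k))
(41*u)*H(-3) = (41*42)*((⅛)*(3 + 4*(-3))/(-3)) = 1722*((⅛)*(-⅓)*(3 - 12)) = 1722*((⅛)*(-⅓)*(-9)) = 1722*(3/8) = 2583/4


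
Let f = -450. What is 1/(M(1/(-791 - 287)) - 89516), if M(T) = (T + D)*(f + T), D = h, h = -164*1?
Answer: -1162084/18262650251 ≈ -6.3632e-5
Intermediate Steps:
h = -164
D = -164
M(T) = (-450 + T)*(-164 + T) (M(T) = (T - 164)*(-450 + T) = (-164 + T)*(-450 + T) = (-450 + T)*(-164 + T))
1/(M(1/(-791 - 287)) - 89516) = 1/((73800 + (1/(-791 - 287))**2 - 614/(-791 - 287)) - 89516) = 1/((73800 + (1/(-1078))**2 - 614/(-1078)) - 89516) = 1/((73800 + (-1/1078)**2 - 614*(-1/1078)) - 89516) = 1/((73800 + 1/1162084 + 307/539) - 89516) = 1/(85762461093/1162084 - 89516) = 1/(-18262650251/1162084) = -1162084/18262650251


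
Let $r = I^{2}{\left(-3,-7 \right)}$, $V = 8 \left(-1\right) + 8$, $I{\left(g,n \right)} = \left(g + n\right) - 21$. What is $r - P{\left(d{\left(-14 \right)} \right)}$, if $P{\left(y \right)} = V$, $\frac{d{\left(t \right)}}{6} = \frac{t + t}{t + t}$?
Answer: $961$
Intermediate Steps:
$I{\left(g,n \right)} = -21 + g + n$
$d{\left(t \right)} = 6$ ($d{\left(t \right)} = 6 \frac{t + t}{t + t} = 6 \frac{2 t}{2 t} = 6 \cdot 2 t \frac{1}{2 t} = 6 \cdot 1 = 6$)
$V = 0$ ($V = -8 + 8 = 0$)
$P{\left(y \right)} = 0$
$r = 961$ ($r = \left(-21 - 3 - 7\right)^{2} = \left(-31\right)^{2} = 961$)
$r - P{\left(d{\left(-14 \right)} \right)} = 961 - 0 = 961 + 0 = 961$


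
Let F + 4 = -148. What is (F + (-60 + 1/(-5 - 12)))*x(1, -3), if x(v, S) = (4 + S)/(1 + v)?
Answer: -3605/34 ≈ -106.03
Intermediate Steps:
x(v, S) = (4 + S)/(1 + v)
F = -152 (F = -4 - 148 = -152)
(F + (-60 + 1/(-5 - 12)))*x(1, -3) = (-152 + (-60 + 1/(-5 - 12)))*((4 - 3)/(1 + 1)) = (-152 + (-60 + 1/(-17)))*(1/2) = (-152 + (-60 - 1/17))*((½)*1) = (-152 - 1021/17)*(½) = -3605/17*½ = -3605/34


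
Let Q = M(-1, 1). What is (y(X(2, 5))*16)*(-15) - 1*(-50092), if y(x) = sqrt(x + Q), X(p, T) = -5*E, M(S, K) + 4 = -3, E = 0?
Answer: 50092 - 240*I*sqrt(7) ≈ 50092.0 - 634.98*I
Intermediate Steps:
M(S, K) = -7 (M(S, K) = -4 - 3 = -7)
Q = -7
X(p, T) = 0 (X(p, T) = -5*0 = 0)
y(x) = sqrt(-7 + x) (y(x) = sqrt(x - 7) = sqrt(-7 + x))
(y(X(2, 5))*16)*(-15) - 1*(-50092) = (sqrt(-7 + 0)*16)*(-15) - 1*(-50092) = (sqrt(-7)*16)*(-15) + 50092 = ((I*sqrt(7))*16)*(-15) + 50092 = (16*I*sqrt(7))*(-15) + 50092 = -240*I*sqrt(7) + 50092 = 50092 - 240*I*sqrt(7)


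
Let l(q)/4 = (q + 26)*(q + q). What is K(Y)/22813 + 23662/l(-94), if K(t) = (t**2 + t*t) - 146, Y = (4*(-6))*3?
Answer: 531256699/583282784 ≈ 0.91080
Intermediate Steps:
Y = -72 (Y = -24*3 = -72)
K(t) = -146 + 2*t**2 (K(t) = (t**2 + t**2) - 146 = 2*t**2 - 146 = -146 + 2*t**2)
l(q) = 8*q*(26 + q) (l(q) = 4*((q + 26)*(q + q)) = 4*((26 + q)*(2*q)) = 4*(2*q*(26 + q)) = 8*q*(26 + q))
K(Y)/22813 + 23662/l(-94) = (-146 + 2*(-72)**2)/22813 + 23662/((8*(-94)*(26 - 94))) = (-146 + 2*5184)*(1/22813) + 23662/((8*(-94)*(-68))) = (-146 + 10368)*(1/22813) + 23662/51136 = 10222*(1/22813) + 23662*(1/51136) = 10222/22813 + 11831/25568 = 531256699/583282784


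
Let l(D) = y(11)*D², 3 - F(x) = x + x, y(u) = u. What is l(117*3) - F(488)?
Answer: 1356184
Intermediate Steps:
F(x) = 3 - 2*x (F(x) = 3 - (x + x) = 3 - 2*x)
l(D) = 11*D²
l(117*3) - F(488) = 11*(117*3)² - (3 - 2*488) = 11*351² - (3 - 976) = 11*123201 - 1*(-973) = 1355211 + 973 = 1356184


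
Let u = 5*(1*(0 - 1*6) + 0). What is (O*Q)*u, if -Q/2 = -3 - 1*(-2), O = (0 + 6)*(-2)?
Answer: 720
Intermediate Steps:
O = -12 (O = 6*(-2) = -12)
Q = 2 (Q = -2*(-3 - 1*(-2)) = -2*(-3 + 2) = -2*(-1) = 2)
u = -30 (u = 5*(1*(0 - 6) + 0) = 5*(1*(-6) + 0) = 5*(-6 + 0) = 5*(-6) = -30)
(O*Q)*u = -12*2*(-30) = -24*(-30) = 720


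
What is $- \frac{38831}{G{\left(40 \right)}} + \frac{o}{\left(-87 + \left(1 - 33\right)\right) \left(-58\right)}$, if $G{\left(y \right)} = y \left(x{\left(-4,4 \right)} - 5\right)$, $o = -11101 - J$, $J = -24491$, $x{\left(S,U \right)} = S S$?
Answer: $- \frac{131059981}{1518440} \approx -86.312$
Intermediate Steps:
$x{\left(S,U \right)} = S^{2}$
$o = 13390$ ($o = -11101 - -24491 = -11101 + 24491 = 13390$)
$G{\left(y \right)} = 11 y$ ($G{\left(y \right)} = y \left(\left(-4\right)^{2} - 5\right) = y \left(16 - 5\right) = y 11 = 11 y$)
$- \frac{38831}{G{\left(40 \right)}} + \frac{o}{\left(-87 + \left(1 - 33\right)\right) \left(-58\right)} = - \frac{38831}{11 \cdot 40} + \frac{13390}{\left(-87 + \left(1 - 33\right)\right) \left(-58\right)} = - \frac{38831}{440} + \frac{13390}{\left(-87 + \left(1 - 33\right)\right) \left(-58\right)} = \left(-38831\right) \frac{1}{440} + \frac{13390}{\left(-87 - 32\right) \left(-58\right)} = - \frac{38831}{440} + \frac{13390}{\left(-119\right) \left(-58\right)} = - \frac{38831}{440} + \frac{13390}{6902} = - \frac{38831}{440} + 13390 \cdot \frac{1}{6902} = - \frac{38831}{440} + \frac{6695}{3451} = - \frac{131059981}{1518440}$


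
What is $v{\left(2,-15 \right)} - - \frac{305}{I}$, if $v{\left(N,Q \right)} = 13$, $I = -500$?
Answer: $\frac{1239}{100} \approx 12.39$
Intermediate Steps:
$v{\left(2,-15 \right)} - - \frac{305}{I} = 13 - - \frac{305}{-500} = 13 - \left(-305\right) \left(- \frac{1}{500}\right) = 13 - \frac{61}{100} = \frac{1239}{100}$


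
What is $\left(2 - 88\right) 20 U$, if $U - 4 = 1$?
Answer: $-8600$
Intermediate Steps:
$U = 5$ ($U = 4 + 1 = 5$)
$\left(2 - 88\right) 20 U = \left(2 - 88\right) 20 \cdot 5 = \left(-86\right) 100 = -8600$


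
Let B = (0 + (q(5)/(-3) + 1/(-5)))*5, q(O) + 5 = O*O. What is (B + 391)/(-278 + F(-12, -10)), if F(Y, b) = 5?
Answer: -1070/819 ≈ -1.3065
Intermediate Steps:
q(O) = -5 + O² (q(O) = -5 + O*O = -5 + O²)
B = -103/3 (B = (0 + ((-5 + 5²)/(-3) + 1/(-5)))*5 = (0 + ((-5 + 25)*(-⅓) + 1*(-⅕)))*5 = (0 + (20*(-⅓) - ⅕))*5 = (0 + (-20/3 - ⅕))*5 = (0 - 103/15)*5 = -103/15*5 = -103/3 ≈ -34.333)
(B + 391)/(-278 + F(-12, -10)) = (-103/3 + 391)/(-278 + 5) = (1070/3)/(-273) = (1070/3)*(-1/273) = -1070/819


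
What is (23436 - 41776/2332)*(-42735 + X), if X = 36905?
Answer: -136527440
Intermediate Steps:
(23436 - 41776/2332)*(-42735 + X) = (23436 - 41776/2332)*(-42735 + 36905) = (23436 - 41776*1/2332)*(-5830) = (23436 - 10444/583)*(-5830) = (13652744/583)*(-5830) = -136527440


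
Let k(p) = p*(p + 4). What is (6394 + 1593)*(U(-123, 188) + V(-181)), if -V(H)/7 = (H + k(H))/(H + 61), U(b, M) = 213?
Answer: 248148103/15 ≈ 1.6543e+7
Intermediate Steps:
k(p) = p*(4 + p)
V(H) = -7*(H + H*(4 + H))/(61 + H) (V(H) = -7*(H + H*(4 + H))/(H + 61) = -7*(H + H*(4 + H))/(61 + H))
(6394 + 1593)*(U(-123, 188) + V(-181)) = (6394 + 1593)*(213 + 7*(-181)*(-5 - 1*(-181))/(61 - 181)) = 7987*(213 + 7*(-181)*(-5 + 181)/(-120)) = 7987*(213 + 7*(-181)*(-1/120)*176) = 7987*(213 + 27874/15) = 7987*(31069/15) = 248148103/15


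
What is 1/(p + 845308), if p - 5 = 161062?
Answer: 1/1006375 ≈ 9.9366e-7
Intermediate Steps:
p = 161067 (p = 5 + 161062 = 161067)
1/(p + 845308) = 1/(161067 + 845308) = 1/1006375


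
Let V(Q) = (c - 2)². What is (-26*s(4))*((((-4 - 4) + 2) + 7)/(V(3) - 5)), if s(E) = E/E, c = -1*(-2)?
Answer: 26/5 ≈ 5.2000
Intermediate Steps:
c = 2
V(Q) = 0 (V(Q) = (2 - 2)² = 0² = 0)
s(E) = 1
(-26*s(4))*((((-4 - 4) + 2) + 7)/(V(3) - 5)) = (-26*1)*((((-4 - 4) + 2) + 7)/(0 - 5)) = -26*((-8 + 2) + 7)/(-5) = -26*(-6 + 7)*(-1)/5 = -26*(-1)/5 = -26*(-⅕) = 26/5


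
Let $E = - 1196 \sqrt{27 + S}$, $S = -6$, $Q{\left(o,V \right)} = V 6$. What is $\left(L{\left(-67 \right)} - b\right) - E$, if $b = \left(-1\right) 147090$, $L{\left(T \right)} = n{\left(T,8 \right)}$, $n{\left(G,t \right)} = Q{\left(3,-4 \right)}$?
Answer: $147066 + 1196 \sqrt{21} \approx 1.5255 \cdot 10^{5}$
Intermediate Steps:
$Q{\left(o,V \right)} = 6 V$
$n{\left(G,t \right)} = -24$ ($n{\left(G,t \right)} = 6 \left(-4\right) = -24$)
$L{\left(T \right)} = -24$
$b = -147090$
$E = - 1196 \sqrt{21}$ ($E = - 1196 \sqrt{27 - 6} = - 1196 \sqrt{21} \approx -5480.8$)
$\left(L{\left(-67 \right)} - b\right) - E = \left(-24 - -147090\right) - - 1196 \sqrt{21} = \left(-24 + 147090\right) + 1196 \sqrt{21} = 147066 + 1196 \sqrt{21}$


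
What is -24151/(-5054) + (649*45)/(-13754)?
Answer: 46142696/17378179 ≈ 2.6552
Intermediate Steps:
-24151/(-5054) + (649*45)/(-13754) = -24151*(-1/5054) + 29205*(-1/13754) = 24151/5054 - 29205/13754 = 46142696/17378179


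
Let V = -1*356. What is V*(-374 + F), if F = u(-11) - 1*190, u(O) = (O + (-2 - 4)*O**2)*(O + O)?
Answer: -5571400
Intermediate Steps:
u(O) = 2*O*(O - 6*O**2) (u(O) = (O - 6*O**2)*(2*O) = 2*O*(O - 6*O**2))
V = -356
F = 16024 (F = (-11)**2*(2 - 12*(-11)) - 1*190 = 121*(2 + 132) - 190 = 121*134 - 190 = 16214 - 190 = 16024)
V*(-374 + F) = -356*(-374 + 16024) = -356*15650 = -5571400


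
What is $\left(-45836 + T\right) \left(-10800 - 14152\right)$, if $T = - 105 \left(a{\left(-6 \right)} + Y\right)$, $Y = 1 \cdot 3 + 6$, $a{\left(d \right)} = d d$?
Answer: $1261598072$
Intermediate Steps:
$a{\left(d \right)} = d^{2}$
$Y = 9$ ($Y = 3 + 6 = 9$)
$T = -4725$ ($T = - 105 \left(\left(-6\right)^{2} + 9\right) = - 105 \left(36 + 9\right) = \left(-105\right) 45 = -4725$)
$\left(-45836 + T\right) \left(-10800 - 14152\right) = \left(-45836 - 4725\right) \left(-10800 - 14152\right) = \left(-50561\right) \left(-24952\right) = 1261598072$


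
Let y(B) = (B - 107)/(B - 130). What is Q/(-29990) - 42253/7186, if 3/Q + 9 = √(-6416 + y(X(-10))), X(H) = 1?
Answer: -265473796250863/45149332469245 + 3*I*√106754982/25131829930 ≈ -5.8799 + 1.2334e-6*I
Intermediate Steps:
y(B) = (-107 + B)/(-130 + B)
Q = 3/(-9 + I*√106754982/129) (Q = 3/(-9 + √(-6416 + (-107 + 1)/(-130 + 1))) = 3/(-9 + √(-6416 - 106/(-129))) = 3/(-9 + √(-6416 - 1/129*(-106))) = 3/(-9 + √(-6416 + 106/129)) = 3/(-9 + √(-827558/129)) = 3/(-9 + I*√106754982/129) ≈ -0.0041563 - 0.036989*I)
Q/(-29990) - 42253/7186 = (-3483/838007 - 3*I*√106754982/838007)/(-29990) - 42253/7186 = (-3483/838007 - 3*I*√106754982/838007)*(-1/29990) - 42253*1/7186 = (3483/25131829930 + 3*I*√106754982/25131829930) - 42253/7186 = -265473796250863/45149332469245 + 3*I*√106754982/25131829930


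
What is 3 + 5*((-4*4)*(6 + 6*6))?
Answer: -3357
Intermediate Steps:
3 + 5*((-4*4)*(6 + 6*6)) = 3 + 5*(-16*(6 + 36)) = 3 + 5*(-16*42) = 3 + 5*(-672) = 3 - 3360 = -3357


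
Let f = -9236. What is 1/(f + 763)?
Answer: -1/8473 ≈ -0.00011802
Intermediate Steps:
1/(f + 763) = 1/(-9236 + 763) = 1/(-8473) = -1/8473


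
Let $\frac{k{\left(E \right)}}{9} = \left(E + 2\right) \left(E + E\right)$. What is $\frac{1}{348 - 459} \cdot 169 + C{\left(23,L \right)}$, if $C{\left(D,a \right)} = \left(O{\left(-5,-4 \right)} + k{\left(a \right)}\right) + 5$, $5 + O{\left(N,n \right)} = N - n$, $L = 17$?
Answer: $\frac{645074}{111} \approx 5811.5$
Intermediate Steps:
$O{\left(N,n \right)} = -5 + N - n$ ($O{\left(N,n \right)} = -5 + \left(N - n\right) = -5 + N - n$)
$k{\left(E \right)} = 18 E \left(2 + E\right)$ ($k{\left(E \right)} = 9 \left(E + 2\right) \left(E + E\right) = 9 \left(2 + E\right) 2 E = 9 \cdot 2 E \left(2 + E\right) = 18 E \left(2 + E\right)$)
$C{\left(D,a \right)} = -1 + 18 a \left(2 + a\right)$ ($C{\left(D,a \right)} = \left(\left(-5 - 5 - -4\right) + 18 a \left(2 + a\right)\right) + 5 = \left(\left(-5 - 5 + 4\right) + 18 a \left(2 + a\right)\right) + 5 = \left(-6 + 18 a \left(2 + a\right)\right) + 5 = -1 + 18 a \left(2 + a\right)$)
$\frac{1}{348 - 459} \cdot 169 + C{\left(23,L \right)} = \frac{1}{348 - 459} \cdot 169 - \left(1 - 306 \left(2 + 17\right)\right) = \frac{1}{-111} \cdot 169 - \left(1 - 5814\right) = \left(- \frac{1}{111}\right) 169 + \left(-1 + 5814\right) = - \frac{169}{111} + 5813 = \frac{645074}{111}$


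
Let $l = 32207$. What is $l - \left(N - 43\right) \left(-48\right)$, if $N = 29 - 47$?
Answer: $29279$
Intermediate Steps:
$N = -18$ ($N = 29 - 47 = -18$)
$l - \left(N - 43\right) \left(-48\right) = 32207 - \left(-18 - 43\right) \left(-48\right) = 32207 - \left(-61\right) \left(-48\right) = 32207 - 2928 = 29279$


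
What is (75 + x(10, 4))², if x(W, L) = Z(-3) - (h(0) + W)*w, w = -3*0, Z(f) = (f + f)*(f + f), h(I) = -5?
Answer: 12321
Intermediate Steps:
Z(f) = 4*f² (Z(f) = (2*f)*(2*f) = 4*f²)
w = 0
x(W, L) = 36 (x(W, L) = 4*(-3)² - (-5 + W)*0 = 4*9 - 1*0 = 36 + 0 = 36)
(75 + x(10, 4))² = (75 + 36)² = 111² = 12321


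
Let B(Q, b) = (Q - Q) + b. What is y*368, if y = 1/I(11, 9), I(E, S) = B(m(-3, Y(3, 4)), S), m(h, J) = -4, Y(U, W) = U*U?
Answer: 368/9 ≈ 40.889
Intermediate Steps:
Y(U, W) = U²
B(Q, b) = b (B(Q, b) = 0 + b = b)
I(E, S) = S
y = ⅑ (y = 1/9 = ⅑ ≈ 0.11111)
y*368 = (⅑)*368 = 368/9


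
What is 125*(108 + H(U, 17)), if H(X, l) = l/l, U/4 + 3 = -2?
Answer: 13625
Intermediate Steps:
U = -20 (U = -12 + 4*(-2) = -12 - 8 = -20)
H(X, l) = 1
125*(108 + H(U, 17)) = 125*(108 + 1) = 125*109 = 13625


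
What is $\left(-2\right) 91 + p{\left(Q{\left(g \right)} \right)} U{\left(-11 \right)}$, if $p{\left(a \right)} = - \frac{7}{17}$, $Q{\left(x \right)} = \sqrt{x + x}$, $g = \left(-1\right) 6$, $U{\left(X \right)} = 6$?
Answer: $- \frac{3136}{17} \approx -184.47$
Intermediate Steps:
$g = -6$
$Q{\left(x \right)} = \sqrt{2} \sqrt{x}$ ($Q{\left(x \right)} = \sqrt{2 x} = \sqrt{2} \sqrt{x}$)
$p{\left(a \right)} = - \frac{7}{17}$ ($p{\left(a \right)} = \left(-7\right) \frac{1}{17} = - \frac{7}{17}$)
$\left(-2\right) 91 + p{\left(Q{\left(g \right)} \right)} U{\left(-11 \right)} = \left(-2\right) 91 - \frac{42}{17} = -182 - \frac{42}{17} = - \frac{3136}{17}$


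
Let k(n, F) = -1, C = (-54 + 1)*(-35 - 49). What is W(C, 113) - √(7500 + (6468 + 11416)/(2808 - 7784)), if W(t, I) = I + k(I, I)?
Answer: 112 - √2900239519/622 ≈ 25.418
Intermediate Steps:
C = 4452 (C = -53*(-84) = 4452)
W(t, I) = -1 + I (W(t, I) = I - 1 = -1 + I)
W(C, 113) - √(7500 + (6468 + 11416)/(2808 - 7784)) = (-1 + 113) - √(7500 + (6468 + 11416)/(2808 - 7784)) = 112 - √(7500 + 17884/(-4976)) = 112 - √(7500 + 17884*(-1/4976)) = 112 - √(7500 - 4471/1244) = 112 - √(9325529/1244) = 112 - √2900239519/622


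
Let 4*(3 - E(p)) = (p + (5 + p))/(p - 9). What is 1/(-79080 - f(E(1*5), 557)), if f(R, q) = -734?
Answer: -1/78346 ≈ -1.2764e-5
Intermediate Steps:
E(p) = 3 - (5 + 2*p)/(4*(-9 + p)) (E(p) = 3 - (p + (5 + p))/(4*(p - 9)) = 3 - (5 + 2*p)/(4*(-9 + p)))
1/(-79080 - f(E(1*5), 557)) = 1/(-79080 - 1*(-734)) = 1/(-79080 + 734) = 1/(-78346) = -1/78346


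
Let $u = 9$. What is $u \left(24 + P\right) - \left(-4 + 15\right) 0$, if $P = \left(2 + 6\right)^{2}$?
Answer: $792$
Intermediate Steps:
$P = 64$ ($P = 8^{2} = 64$)
$u \left(24 + P\right) - \left(-4 + 15\right) 0 = 9 \left(24 + 64\right) - \left(-4 + 15\right) 0 = 9 \cdot 88 - 11 \cdot 0 = 792 - 0 = 792 + 0 = 792$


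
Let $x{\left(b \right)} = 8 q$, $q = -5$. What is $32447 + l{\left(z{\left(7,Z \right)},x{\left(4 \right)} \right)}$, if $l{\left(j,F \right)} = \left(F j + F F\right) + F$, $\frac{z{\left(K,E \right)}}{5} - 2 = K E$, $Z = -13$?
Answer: $51807$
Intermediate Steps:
$z{\left(K,E \right)} = 10 + 5 E K$ ($z{\left(K,E \right)} = 10 + 5 K E = 10 + 5 E K$)
$x{\left(b \right)} = -40$ ($x{\left(b \right)} = 8 \left(-5\right) = -40$)
$l{\left(j,F \right)} = F + F^{2} + F j$ ($l{\left(j,F \right)} = \left(F j + F^{2}\right) + F = \left(F^{2} + F j\right) + F = F + F^{2} + F j$)
$32447 + l{\left(z{\left(7,Z \right)},x{\left(4 \right)} \right)} = 32447 - 40 \left(1 - 40 + \left(10 + 5 \left(-13\right) 7\right)\right) = 32447 - 40 \left(1 - 40 + \left(10 - 455\right)\right) = 32447 - 40 \left(1 - 40 - 445\right) = 32447 - -19360 = 32447 + 19360 = 51807$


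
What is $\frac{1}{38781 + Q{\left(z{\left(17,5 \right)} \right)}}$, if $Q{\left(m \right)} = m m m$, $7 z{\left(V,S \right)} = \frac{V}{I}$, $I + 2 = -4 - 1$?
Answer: $\frac{117649}{4562540956} \approx 2.5786 \cdot 10^{-5}$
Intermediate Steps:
$I = -7$ ($I = -2 - 5 = -7$)
$z{\left(V,S \right)} = - \frac{V}{49}$ ($z{\left(V,S \right)} = \frac{V \frac{1}{-7}}{7} = \frac{V \left(- \frac{1}{7}\right)}{7} = \frac{\left(- \frac{1}{7}\right) V}{7} = - \frac{V}{49}$)
$Q{\left(m \right)} = m^{3}$ ($Q{\left(m \right)} = m^{2} m = m^{3}$)
$\frac{1}{38781 + Q{\left(z{\left(17,5 \right)} \right)}} = \frac{1}{38781 + \left(\left(- \frac{1}{49}\right) 17\right)^{3}} = \frac{1}{38781 + \left(- \frac{17}{49}\right)^{3}} = \frac{1}{38781 - \frac{4913}{117649}} = \frac{1}{\frac{4562540956}{117649}} = \frac{117649}{4562540956}$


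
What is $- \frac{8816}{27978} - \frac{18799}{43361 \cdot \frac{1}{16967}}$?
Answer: $- \frac{4462159408325}{606577029} \approx -7356.3$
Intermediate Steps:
$- \frac{8816}{27978} - \frac{18799}{43361 \cdot \frac{1}{16967}} = \left(-8816\right) \frac{1}{27978} - \frac{18799}{43361 \cdot \frac{1}{16967}} = - \frac{4408}{13989} - \frac{18799}{\frac{43361}{16967}} = - \frac{4408}{13989} - \frac{318962633}{43361} = - \frac{4462159408325}{606577029}$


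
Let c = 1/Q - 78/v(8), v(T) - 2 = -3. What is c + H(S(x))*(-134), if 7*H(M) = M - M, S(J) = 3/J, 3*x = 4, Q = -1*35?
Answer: 2729/35 ≈ 77.971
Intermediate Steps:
v(T) = -1 (v(T) = 2 - 3 = -1)
Q = -35
c = 2729/35 (c = 1/(-35) - 78/(-1) = 1*(-1/35) - 78*(-1) = -1/35 + 78 = 2729/35 ≈ 77.971)
x = 4/3 (x = (⅓)*4 = 4/3 ≈ 1.3333)
H(M) = 0 (H(M) = (M - M)/7 = (⅐)*0 = 0)
c + H(S(x))*(-134) = 2729/35 + 0*(-134) = 2729/35 + 0 = 2729/35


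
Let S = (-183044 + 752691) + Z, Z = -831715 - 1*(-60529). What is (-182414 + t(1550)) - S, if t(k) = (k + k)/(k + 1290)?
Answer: 2715905/142 ≈ 19126.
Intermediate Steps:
Z = -771186 (Z = -831715 + 60529 = -771186)
t(k) = 2*k/(1290 + k) (t(k) = (2*k)/(1290 + k) = 2*k/(1290 + k))
S = -201539 (S = (-183044 + 752691) - 771186 = 569647 - 771186 = -201539)
(-182414 + t(1550)) - S = (-182414 + 2*1550/(1290 + 1550)) - 1*(-201539) = (-182414 + 2*1550/2840) + 201539 = (-182414 + 2*1550*(1/2840)) + 201539 = (-182414 + 155/142) + 201539 = -25902633/142 + 201539 = 2715905/142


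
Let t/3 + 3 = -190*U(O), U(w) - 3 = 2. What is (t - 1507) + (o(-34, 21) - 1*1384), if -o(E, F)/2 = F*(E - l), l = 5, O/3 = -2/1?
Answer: -4112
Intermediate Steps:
O = -6 (O = 3*(-2/1) = 3*(-2*1) = 3*(-2) = -6)
U(w) = 5 (U(w) = 3 + 2 = 5)
o(E, F) = -2*F*(-5 + E) (o(E, F) = -2*F*(E - 1*5) = -2*F*(E - 5) = -2*F*(-5 + E))
t = -2859 (t = -9 + 3*(-190*5) = -9 + 3*(-950) = -9 - 2850 = -2859)
(t - 1507) + (o(-34, 21) - 1*1384) = (-2859 - 1507) + (2*21*(5 - 1*(-34)) - 1*1384) = -4366 + (2*21*(5 + 34) - 1384) = -4366 + (2*21*39 - 1384) = -4366 + (1638 - 1384) = -4366 + 254 = -4112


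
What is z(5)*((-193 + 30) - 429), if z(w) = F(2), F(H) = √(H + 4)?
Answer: -592*√6 ≈ -1450.1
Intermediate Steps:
F(H) = √(4 + H)
z(w) = √6 (z(w) = √(4 + 2) = √6)
z(5)*((-193 + 30) - 429) = √6*((-193 + 30) - 429) = √6*(-163 - 429) = √6*(-592) = -592*√6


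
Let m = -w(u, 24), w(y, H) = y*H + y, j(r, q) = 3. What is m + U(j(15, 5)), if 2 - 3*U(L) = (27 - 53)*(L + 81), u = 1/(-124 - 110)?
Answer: 170533/234 ≈ 728.77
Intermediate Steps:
u = -1/234 (u = 1/(-234) = -1/234 ≈ -0.0042735)
w(y, H) = y + H*y (w(y, H) = H*y + y = y + H*y)
m = 25/234 (m = -(-1)*(1 + 24)/234 = -(-1)*25/234 = -1*(-25/234) = 25/234 ≈ 0.10684)
U(L) = 2108/3 + 26*L/3 (U(L) = ⅔ - (27 - 53)*(L + 81)/3 = ⅔ - (-26)*(81 + L)/3 = ⅔ - (-2106 - 26*L)/3 = ⅔ + (702 + 26*L/3) = 2108/3 + 26*L/3)
m + U(j(15, 5)) = 25/234 + (2108/3 + (26/3)*3) = 25/234 + (2108/3 + 26) = 25/234 + 2186/3 = 170533/234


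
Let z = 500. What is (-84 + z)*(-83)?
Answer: -34528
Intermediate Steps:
(-84 + z)*(-83) = (-84 + 500)*(-83) = 416*(-83) = -34528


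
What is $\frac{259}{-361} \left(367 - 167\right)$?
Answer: $- \frac{51800}{361} \approx -143.49$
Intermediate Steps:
$\frac{259}{-361} \left(367 - 167\right) = 259 \left(- \frac{1}{361}\right) 200 = \left(- \frac{259}{361}\right) 200 = - \frac{51800}{361}$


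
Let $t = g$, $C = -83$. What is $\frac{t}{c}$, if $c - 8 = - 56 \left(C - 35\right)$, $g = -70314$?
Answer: $- \frac{35157}{3308} \approx -10.628$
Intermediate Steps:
$t = -70314$
$c = 6616$ ($c = 8 - 56 \left(-83 - 35\right) = 8 - -6608 = 8 + 6608 = 6616$)
$\frac{t}{c} = - \frac{70314}{6616} = \left(-70314\right) \frac{1}{6616} = - \frac{35157}{3308}$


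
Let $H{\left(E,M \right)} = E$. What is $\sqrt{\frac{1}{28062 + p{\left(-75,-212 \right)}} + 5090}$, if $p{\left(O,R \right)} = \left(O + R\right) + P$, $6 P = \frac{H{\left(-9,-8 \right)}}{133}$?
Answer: $\frac{4 \sqrt{17364762930107307}}{7388147} \approx 71.344$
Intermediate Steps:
$P = - \frac{3}{266}$ ($P = \frac{\left(-9\right) \frac{1}{133}}{6} = \frac{1}{6} \left(- \frac{9}{133}\right) = - \frac{3}{266} \approx -0.011278$)
$p{\left(O,R \right)} = - \frac{3}{266} + O + R$ ($p{\left(O,R \right)} = \left(O + R\right) - \frac{3}{266} = - \frac{3}{266} + O + R$)
$\sqrt{\frac{1}{28062 + p{\left(-75,-212 \right)}} + 5090} = \sqrt{\frac{1}{28062 - \frac{76345}{266}} + 5090} = \sqrt{\frac{1}{\frac{7388147}{266}} + 5090} = \sqrt{\frac{266}{7388147} + 5090} = \sqrt{\frac{37605668496}{7388147}} = \frac{4 \sqrt{17364762930107307}}{7388147}$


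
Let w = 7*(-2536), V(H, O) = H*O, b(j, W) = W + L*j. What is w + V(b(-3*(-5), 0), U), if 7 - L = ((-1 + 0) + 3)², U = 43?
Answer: -15817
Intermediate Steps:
L = 3 (L = 7 - ((-1 + 0) + 3)² = 7 - (-1 + 3)² = 7 - 1*2² = 7 - 1*4 = 7 - 4 = 3)
b(j, W) = W + 3*j
w = -17752
w + V(b(-3*(-5), 0), U) = -17752 + (0 + 3*(-3*(-5)))*43 = -17752 + (0 + 3*15)*43 = -17752 + (0 + 45)*43 = -17752 + 45*43 = -17752 + 1935 = -15817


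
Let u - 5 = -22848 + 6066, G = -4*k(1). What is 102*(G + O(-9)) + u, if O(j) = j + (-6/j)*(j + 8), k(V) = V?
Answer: -18171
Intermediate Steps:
O(j) = j - 6*(8 + j)/j (O(j) = j + (-6/j)*(8 + j) = j - 6*(8 + j)/j)
G = -4 (G = -4*1 = -4)
u = -16777 (u = 5 + (-22848 + 6066) = 5 - 16782 = -16777)
102*(G + O(-9)) + u = 102*(-4 + (-6 - 9 - 48/(-9))) - 16777 = 102*(-4 + (-6 - 9 - 48*(-⅑))) - 16777 = 102*(-4 + (-6 - 9 + 16/3)) - 16777 = 102*(-4 - 29/3) - 16777 = 102*(-41/3) - 16777 = -1394 - 16777 = -18171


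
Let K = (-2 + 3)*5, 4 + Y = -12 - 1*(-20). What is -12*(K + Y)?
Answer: -108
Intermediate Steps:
Y = 4 (Y = -4 + (-12 - 1*(-20)) = -4 + (-12 + 20) = -4 + 8 = 4)
K = 5 (K = 1*5 = 5)
-12*(K + Y) = -12*(5 + 4) = -12*9 = -108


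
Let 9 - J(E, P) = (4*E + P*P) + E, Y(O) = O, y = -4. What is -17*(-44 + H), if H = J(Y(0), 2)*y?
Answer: 1088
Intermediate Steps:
J(E, P) = 9 - P² - 5*E (J(E, P) = 9 - ((4*E + P*P) + E) = 9 - ((4*E + P²) + E) = 9 - ((P² + 4*E) + E) = 9 - (P² + 5*E) = 9 + (-P² - 5*E) = 9 - P² - 5*E)
H = -20 (H = (9 - 1*2² - 5*0)*(-4) = (9 - 1*4 + 0)*(-4) = (9 - 4 + 0)*(-4) = 5*(-4) = -20)
-17*(-44 + H) = -17*(-44 - 20) = -17*(-64) = 1088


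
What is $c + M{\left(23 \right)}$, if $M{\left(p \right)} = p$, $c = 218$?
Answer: $241$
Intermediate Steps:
$c + M{\left(23 \right)} = 218 + 23 = 241$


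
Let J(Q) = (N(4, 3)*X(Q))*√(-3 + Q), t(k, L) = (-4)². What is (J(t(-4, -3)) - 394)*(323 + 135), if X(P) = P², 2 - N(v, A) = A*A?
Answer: -180452 - 820736*√13 ≈ -3.1397e+6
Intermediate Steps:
t(k, L) = 16
N(v, A) = 2 - A² (N(v, A) = 2 - A*A = 2 - A²)
J(Q) = -7*Q²*√(-3 + Q) (J(Q) = ((2 - 1*3²)*Q²)*√(-3 + Q) = ((2 - 1*9)*Q²)*√(-3 + Q) = ((2 - 9)*Q²)*√(-3 + Q) = (-7*Q²)*√(-3 + Q) = -7*Q²*√(-3 + Q))
(J(t(-4, -3)) - 394)*(323 + 135) = (-7*16²*√(-3 + 16) - 394)*(323 + 135) = (-7*256*√13 - 394)*458 = (-1792*√13 - 394)*458 = (-394 - 1792*√13)*458 = -180452 - 820736*√13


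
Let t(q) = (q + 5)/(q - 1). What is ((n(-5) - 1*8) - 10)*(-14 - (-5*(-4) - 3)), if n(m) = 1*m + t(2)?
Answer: 496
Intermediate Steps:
t(q) = (5 + q)/(-1 + q)
n(m) = 7 + m (n(m) = 1*m + (5 + 2)/(-1 + 2) = m + 7/1 = m + 1*7 = m + 7 = 7 + m)
((n(-5) - 1*8) - 10)*(-14 - (-5*(-4) - 3)) = (((7 - 5) - 1*8) - 10)*(-14 - (-5*(-4) - 3)) = ((2 - 8) - 10)*(-14 - (20 - 3)) = (-6 - 10)*(-14 - 1*17) = -16*(-14 - 17) = -16*(-31) = 496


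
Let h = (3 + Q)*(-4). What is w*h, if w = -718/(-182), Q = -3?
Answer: 0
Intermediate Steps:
h = 0 (h = (3 - 3)*(-4) = 0*(-4) = 0)
w = 359/91 (w = -718*(-1/182) = 359/91 ≈ 3.9451)
w*h = (359/91)*0 = 0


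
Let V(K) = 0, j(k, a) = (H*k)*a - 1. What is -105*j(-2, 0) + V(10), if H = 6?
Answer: 105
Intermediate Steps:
j(k, a) = -1 + 6*a*k (j(k, a) = (6*k)*a - 1 = 6*a*k - 1 = -1 + 6*a*k)
-105*j(-2, 0) + V(10) = -105*(-1 + 6*0*(-2)) + 0 = -105*(-1 + 0) + 0 = -105*(-1) + 0 = 105 + 0 = 105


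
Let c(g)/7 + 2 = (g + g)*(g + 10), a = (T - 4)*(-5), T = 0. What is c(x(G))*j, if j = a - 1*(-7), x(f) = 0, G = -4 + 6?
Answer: -378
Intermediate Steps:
G = 2
a = 20 (a = (0 - 4)*(-5) = -4*(-5) = 20)
j = 27 (j = 20 - 1*(-7) = 20 + 7 = 27)
c(g) = -14 + 14*g*(10 + g) (c(g) = -14 + 7*((g + g)*(g + 10)) = -14 + 7*((2*g)*(10 + g)) = -14 + 7*(2*g*(10 + g)) = -14 + 14*g*(10 + g))
c(x(G))*j = (-14 + 14*0**2 + 140*0)*27 = (-14 + 14*0 + 0)*27 = (-14 + 0 + 0)*27 = -14*27 = -378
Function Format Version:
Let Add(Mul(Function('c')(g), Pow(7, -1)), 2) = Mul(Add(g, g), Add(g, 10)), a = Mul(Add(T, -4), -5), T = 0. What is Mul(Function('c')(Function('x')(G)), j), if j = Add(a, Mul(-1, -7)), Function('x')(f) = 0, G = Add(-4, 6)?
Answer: -378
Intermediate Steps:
G = 2
a = 20 (a = Mul(Add(0, -4), -5) = Mul(-4, -5) = 20)
j = 27 (j = Add(20, Mul(-1, -7)) = Add(20, 7) = 27)
Function('c')(g) = Add(-14, Mul(14, g, Add(10, g))) (Function('c')(g) = Add(-14, Mul(7, Mul(Add(g, g), Add(g, 10)))) = Add(-14, Mul(7, Mul(Mul(2, g), Add(10, g)))) = Add(-14, Mul(7, Mul(2, g, Add(10, g)))) = Add(-14, Mul(14, g, Add(10, g))))
Mul(Function('c')(Function('x')(G)), j) = Mul(Add(-14, Mul(14, Pow(0, 2)), Mul(140, 0)), 27) = Mul(Add(-14, Mul(14, 0), 0), 27) = Mul(Add(-14, 0, 0), 27) = Mul(-14, 27) = -378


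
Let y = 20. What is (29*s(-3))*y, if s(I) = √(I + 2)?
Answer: 580*I ≈ 580.0*I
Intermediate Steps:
s(I) = √(2 + I)
(29*s(-3))*y = (29*√(2 - 3))*20 = (29*√(-1))*20 = (29*I)*20 = 580*I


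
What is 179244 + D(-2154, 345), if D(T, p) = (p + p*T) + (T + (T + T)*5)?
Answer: -587235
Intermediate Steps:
D(T, p) = p + 11*T + T*p (D(T, p) = (p + T*p) + (T + (2*T)*5) = (p + T*p) + (T + 10*T) = (p + T*p) + 11*T = p + 11*T + T*p)
179244 + D(-2154, 345) = 179244 + (345 + 11*(-2154) - 2154*345) = 179244 + (345 - 23694 - 743130) = 179244 - 766479 = -587235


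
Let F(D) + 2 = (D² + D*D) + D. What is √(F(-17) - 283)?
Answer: 2*√69 ≈ 16.613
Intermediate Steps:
F(D) = -2 + D + 2*D² (F(D) = -2 + ((D² + D*D) + D) = -2 + ((D² + D²) + D) = -2 + (2*D² + D) = -2 + (D + 2*D²) = -2 + D + 2*D²)
√(F(-17) - 283) = √((-2 - 17 + 2*(-17)²) - 283) = √((-2 - 17 + 2*289) - 283) = √((-2 - 17 + 578) - 283) = √(559 - 283) = √276 = 2*√69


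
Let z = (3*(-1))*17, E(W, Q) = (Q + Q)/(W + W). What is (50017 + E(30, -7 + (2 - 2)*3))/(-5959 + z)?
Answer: -1500503/180300 ≈ -8.3223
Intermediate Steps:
E(W, Q) = Q/W (E(W, Q) = (2*Q)/((2*W)) = (2*Q)*(1/(2*W)) = Q/W)
z = -51 (z = -3*17 = -51)
(50017 + E(30, -7 + (2 - 2)*3))/(-5959 + z) = (50017 + (-7 + (2 - 2)*3)/30)/(-5959 - 51) = (50017 + (-7 + 0*3)*(1/30))/(-6010) = (50017 + (-7 + 0)*(1/30))*(-1/6010) = (50017 - 7*1/30)*(-1/6010) = (50017 - 7/30)*(-1/6010) = (1500503/30)*(-1/6010) = -1500503/180300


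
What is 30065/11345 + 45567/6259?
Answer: 141026890/14201671 ≈ 9.9303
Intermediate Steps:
30065/11345 + 45567/6259 = 30065*(1/11345) + 45567*(1/6259) = 6013/2269 + 45567/6259 = 141026890/14201671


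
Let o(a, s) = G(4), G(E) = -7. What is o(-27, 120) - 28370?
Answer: -28377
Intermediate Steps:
o(a, s) = -7
o(-27, 120) - 28370 = -7 - 28370 = -28377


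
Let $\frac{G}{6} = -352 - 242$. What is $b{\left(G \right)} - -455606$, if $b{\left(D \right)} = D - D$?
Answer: $455606$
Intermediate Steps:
$G = -3564$ ($G = 6 \left(-352 - 242\right) = 6 \left(-594\right) = -3564$)
$b{\left(D \right)} = 0$
$b{\left(G \right)} - -455606 = 0 - -455606 = 0 + 455606 = 455606$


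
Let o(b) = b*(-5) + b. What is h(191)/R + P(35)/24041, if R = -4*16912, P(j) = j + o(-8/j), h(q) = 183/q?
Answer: 2298203253/1553140917440 ≈ 0.0014797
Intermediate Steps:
o(b) = -4*b (o(b) = -5*b + b = -4*b)
P(j) = j + 32/j (P(j) = j - (-32)/j = j + 32/j)
R = -67648
h(191)/R + P(35)/24041 = (183/191)/(-67648) + (35 + 32/35)/24041 = (183*(1/191))*(-1/67648) + (35 + 32*(1/35))*(1/24041) = (183/191)*(-1/67648) + (35 + 32/35)*(1/24041) = -183/12920768 + (1257/35)*(1/24041) = -183/12920768 + 1257/841435 = 2298203253/1553140917440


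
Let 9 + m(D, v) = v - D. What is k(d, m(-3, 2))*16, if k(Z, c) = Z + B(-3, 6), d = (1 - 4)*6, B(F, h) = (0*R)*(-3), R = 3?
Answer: -288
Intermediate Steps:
m(D, v) = -9 + v - D (m(D, v) = -9 + (v - D) = -9 + v - D)
B(F, h) = 0 (B(F, h) = (0*3)*(-3) = 0*(-3) = 0)
d = -18 (d = -3*6 = -18)
k(Z, c) = Z (k(Z, c) = Z + 0 = Z)
k(d, m(-3, 2))*16 = -18*16 = -288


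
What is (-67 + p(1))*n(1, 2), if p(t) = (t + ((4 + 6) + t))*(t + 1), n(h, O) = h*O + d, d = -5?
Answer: 129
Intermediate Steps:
n(h, O) = -5 + O*h (n(h, O) = h*O - 5 = O*h - 5 = -5 + O*h)
p(t) = (1 + t)*(10 + 2*t) (p(t) = (t + (10 + t))*(1 + t) = (10 + 2*t)*(1 + t) = (1 + t)*(10 + 2*t))
(-67 + p(1))*n(1, 2) = (-67 + (10 + 2*1² + 12*1))*(-5 + 2*1) = (-67 + (10 + 2*1 + 12))*(-5 + 2) = (-67 + (10 + 2 + 12))*(-3) = (-67 + 24)*(-3) = -43*(-3) = 129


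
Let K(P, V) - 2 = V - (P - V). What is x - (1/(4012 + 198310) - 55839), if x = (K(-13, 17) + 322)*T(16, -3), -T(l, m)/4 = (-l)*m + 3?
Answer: -4015080091/202322 ≈ -19845.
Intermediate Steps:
K(P, V) = 2 - P + 2*V (K(P, V) = 2 + (V - (P - V)) = 2 + (V + (V - P)) = 2 + (-P + 2*V) = 2 - P + 2*V)
T(l, m) = -12 + 4*l*m (T(l, m) = -4*((-l)*m + 3) = -4*(-l*m + 3) = -4*(3 - l*m) = -12 + 4*l*m)
x = -75684 (x = ((2 - 1*(-13) + 2*17) + 322)*(-12 + 4*16*(-3)) = ((2 + 13 + 34) + 322)*(-12 - 192) = (49 + 322)*(-204) = 371*(-204) = -75684)
x - (1/(4012 + 198310) - 55839) = -75684 - (1/(4012 + 198310) - 55839) = -75684 - (1/202322 - 55839) = -75684 - 1*(-11297458157/202322) = -75684 + 11297458157/202322 = -4015080091/202322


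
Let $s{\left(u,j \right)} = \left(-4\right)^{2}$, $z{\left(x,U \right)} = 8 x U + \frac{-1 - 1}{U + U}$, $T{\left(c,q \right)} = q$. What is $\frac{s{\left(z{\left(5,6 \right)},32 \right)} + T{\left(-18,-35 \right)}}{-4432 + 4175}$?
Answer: $\frac{19}{257} \approx 0.07393$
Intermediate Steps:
$z{\left(x,U \right)} = - \frac{1}{U} + 8 U x$ ($z{\left(x,U \right)} = 8 U x - \frac{2}{2 U} = 8 U x - 2 \frac{1}{2 U} = 8 U x - \frac{1}{U} = - \frac{1}{U} + 8 U x$)
$s{\left(u,j \right)} = 16$
$\frac{s{\left(z{\left(5,6 \right)},32 \right)} + T{\left(-18,-35 \right)}}{-4432 + 4175} = \frac{16 - 35}{-4432 + 4175} = - \frac{19}{-257} = \left(-19\right) \left(- \frac{1}{257}\right) = \frac{19}{257}$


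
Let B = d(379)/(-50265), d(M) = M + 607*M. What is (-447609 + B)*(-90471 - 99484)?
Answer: 854770785374647/10053 ≈ 8.5026e+10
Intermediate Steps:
d(M) = 608*M
B = -230432/50265 (B = (608*379)/(-50265) = 230432*(-1/50265) = -230432/50265 ≈ -4.5843)
(-447609 + B)*(-90471 - 99484) = (-447609 - 230432/50265)*(-90471 - 99484) = -22499296817/50265*(-189955) = 854770785374647/10053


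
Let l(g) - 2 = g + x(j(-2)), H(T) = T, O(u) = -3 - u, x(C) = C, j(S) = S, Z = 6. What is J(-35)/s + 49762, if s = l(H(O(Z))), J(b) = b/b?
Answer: 447857/9 ≈ 49762.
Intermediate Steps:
J(b) = 1
l(g) = g (l(g) = 2 + (g - 2) = 2 + (-2 + g) = g)
s = -9 (s = -3 - 1*6 = -3 - 6 = -9)
J(-35)/s + 49762 = 1/(-9) + 49762 = 1*(-⅑) + 49762 = -⅑ + 49762 = 447857/9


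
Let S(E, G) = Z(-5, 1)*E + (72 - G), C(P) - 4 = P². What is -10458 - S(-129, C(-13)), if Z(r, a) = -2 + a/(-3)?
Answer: -10658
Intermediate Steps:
Z(r, a) = -2 - a/3 (Z(r, a) = -2 + a*(-⅓) = -2 - a/3)
C(P) = 4 + P²
S(E, G) = 72 - G - 7*E/3 (S(E, G) = (-2 - ⅓*1)*E + (72 - G) = (-2 - ⅓)*E + (72 - G) = -7*E/3 + (72 - G) = 72 - G - 7*E/3)
-10458 - S(-129, C(-13)) = -10458 - (72 - (4 + (-13)²) - 7/3*(-129)) = -10458 - (72 - (4 + 169) + 301) = -10458 - (72 - 1*173 + 301) = -10458 - (72 - 173 + 301) = -10458 - 1*200 = -10458 - 200 = -10658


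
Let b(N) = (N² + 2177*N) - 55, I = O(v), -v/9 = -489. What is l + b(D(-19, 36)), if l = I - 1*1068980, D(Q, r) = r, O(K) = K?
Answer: -984966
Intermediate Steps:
v = 4401 (v = -9*(-489) = 4401)
I = 4401
b(N) = -55 + N² + 2177*N
l = -1064579 (l = 4401 - 1*1068980 = 4401 - 1068980 = -1064579)
l + b(D(-19, 36)) = -1064579 + (-55 + 36² + 2177*36) = -1064579 + (-55 + 1296 + 78372) = -1064579 + 79613 = -984966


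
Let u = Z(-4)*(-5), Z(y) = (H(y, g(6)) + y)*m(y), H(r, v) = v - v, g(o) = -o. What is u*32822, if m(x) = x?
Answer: -2625760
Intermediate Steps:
H(r, v) = 0
Z(y) = y² (Z(y) = (0 + y)*y = y*y = y²)
u = -80 (u = (-4)²*(-5) = 16*(-5) = -80)
u*32822 = -80*32822 = -2625760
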